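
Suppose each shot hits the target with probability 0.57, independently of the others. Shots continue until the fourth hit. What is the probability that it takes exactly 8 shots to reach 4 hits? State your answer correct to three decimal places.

Y = trial on which the fourth success occurs; negative binomial, r=4, p=0.57.
P(Y=8) = C(7,3) · p^4 · (1−p)^4
= 35 · 0.10556 · 0.034188 = 0.12631

0.126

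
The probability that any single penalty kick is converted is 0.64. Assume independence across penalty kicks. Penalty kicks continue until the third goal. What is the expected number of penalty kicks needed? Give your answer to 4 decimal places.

4.6875

Y = total penalty kicks until the third success; negative binomial with r=3, p=0.64.
E[Y] = r / p = 3 / 0.64 = 4.687500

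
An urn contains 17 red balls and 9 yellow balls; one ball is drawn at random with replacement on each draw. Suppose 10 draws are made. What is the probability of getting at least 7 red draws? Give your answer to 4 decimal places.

0.5243

X ~ Binomial(10, 0.653846); P(X ≥ 7) = Σ C(10,k) p^k (1−p)^(10−k) over k:
  k=7: C(10,7)·0.653846^7·0.346154^3 = 0.254283
  k=8: C(10,8)·0.653846^8·0.346154^2 = 0.180117
  k=9: C(10,9)·0.653846^9·0.346154^1 = 0.075605
  k=10: C(10,10)·0.653846^10·0.346154^0 = 0.014281
Total = 0.524286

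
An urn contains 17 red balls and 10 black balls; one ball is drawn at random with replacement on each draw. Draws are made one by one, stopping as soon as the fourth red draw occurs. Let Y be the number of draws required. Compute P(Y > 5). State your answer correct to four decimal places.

Needing more than 5 draws ⇔ fewer than 4 successes in the first 5. With X ~ Binomial(5, 0.629630), P(Y > 5) = P(X ≤ 3).
  k=0: C(5,0)·0.629630^0·0.370370^5 = 0.006969
  k=1: C(5,1)·0.629630^1·0.370370^4 = 0.059238
  k=2: C(5,2)·0.629630^2·0.370370^3 = 0.201409
  k=3: C(5,3)·0.629630^3·0.370370^2 = 0.342395
P(X ≤ 3) = 0.610012

0.6100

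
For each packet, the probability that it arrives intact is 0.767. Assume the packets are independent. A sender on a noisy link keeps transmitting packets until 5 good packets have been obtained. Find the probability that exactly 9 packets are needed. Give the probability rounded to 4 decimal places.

Y = trial on which the fifth success occurs; negative binomial, r=5, p=0.767.
P(Y=9) = C(8,4) · p^5 · (1−p)^4
= 70 · 0.26545 · 0.0029473 = 0.054764

0.0548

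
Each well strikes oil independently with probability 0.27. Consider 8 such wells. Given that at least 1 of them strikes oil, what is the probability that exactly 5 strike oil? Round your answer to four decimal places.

X ~ Binomial(8, 0.27). Want P(X=5 | X≥1) = P(X=5) / P(X≥1).
P(X=5) = C(8,5)·0.27^5·0.73^3 = 0.031259
P(X≥1) = 1 − 0.080646 = 0.919354
Ratio = 0.031259 / 0.919354 = 0.034001

0.0340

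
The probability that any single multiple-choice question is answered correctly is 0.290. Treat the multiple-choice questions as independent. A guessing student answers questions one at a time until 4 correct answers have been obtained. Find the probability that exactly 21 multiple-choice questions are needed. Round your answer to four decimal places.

Y = trial on which the fourth success occurs; negative binomial, r=4, p=0.29.
P(Y=21) = C(20,3) · p^4 · (1−p)^17
= 1140 · 0.0070728 · 0.0029607 = 0.023872

0.0239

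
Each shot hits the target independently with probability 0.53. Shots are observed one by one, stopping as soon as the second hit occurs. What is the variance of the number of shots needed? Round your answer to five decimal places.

Y = total shots until the second success; negative binomial with r=2, p=0.53.
Var(Y) = r(1−p)/p² = 2·0.47 / 0.53² = 3.3463866

3.34639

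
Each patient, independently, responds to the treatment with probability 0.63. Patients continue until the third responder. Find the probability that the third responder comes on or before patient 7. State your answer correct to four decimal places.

Finishing within 7 patients ⇔ at least 3 successes in the first 7. With X ~ Binomial(7, 0.63), P(Y ≤ 7) = 1 − P(X ≤ 2).
  k=0: C(7,0)·0.63^0·0.37^7 = 0.000949
  k=1: C(7,1)·0.63^1·0.37^6 = 0.011315
  k=2: C(7,2)·0.63^2·0.37^5 = 0.057797
1 − 0.070062 = 0.929938

0.9299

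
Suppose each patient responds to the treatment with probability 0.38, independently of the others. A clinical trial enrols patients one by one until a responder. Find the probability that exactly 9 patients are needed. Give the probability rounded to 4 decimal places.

Geometric (trials to first success), p = 0.38.
P(Y = 9) = (1−p)^8 · p = 0.021834 · 0.38 = 0.008297

0.0083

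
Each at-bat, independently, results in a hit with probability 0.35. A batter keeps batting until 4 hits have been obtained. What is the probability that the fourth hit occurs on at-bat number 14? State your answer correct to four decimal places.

Y = trial on which the fourth success occurs; negative binomial, r=4, p=0.35.
P(Y=14) = C(13,3) · p^4 · (1−p)^10
= 286 · 0.015006 · 0.013463 = 0.057779

0.0578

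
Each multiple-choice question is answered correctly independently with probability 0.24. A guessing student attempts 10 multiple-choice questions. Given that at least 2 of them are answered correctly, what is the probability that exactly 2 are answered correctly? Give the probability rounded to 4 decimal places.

0.3938

X ~ Binomial(10, 0.24). Want P(X=2 | X≥2) = P(X=2) / P(X≥2).
P(X=2) = C(10,2)·0.24^2·0.76^8 = 0.288499
P(X≥2) = 1 − 0.064289 − 0.203018 = 0.732694
Ratio = 0.288499 / 0.732694 = 0.393751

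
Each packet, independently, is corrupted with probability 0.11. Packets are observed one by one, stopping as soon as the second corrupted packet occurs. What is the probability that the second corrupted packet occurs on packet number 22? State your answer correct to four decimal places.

0.0247

Y = trial on which the second success occurs; negative binomial, r=2, p=0.11.
P(Y=22) = C(21,1) · p^2 · (1−p)^20
= 21 · 0.0121 · 0.09723 = 0.024706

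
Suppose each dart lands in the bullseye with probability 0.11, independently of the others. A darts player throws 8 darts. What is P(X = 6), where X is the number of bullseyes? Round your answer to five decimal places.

X ~ Binomial(n=8, p=0.11).
P(X=6) = C(8,6) · p^6 · (1−p)^2
= 28 · 1.7716e-06 · 0.7921 = 0.0000393

0.00004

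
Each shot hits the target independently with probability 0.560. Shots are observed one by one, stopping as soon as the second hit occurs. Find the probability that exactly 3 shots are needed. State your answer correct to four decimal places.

Y = trial on which the second success occurs; negative binomial, r=2, p=0.56.
P(Y=3) = C(2,1) · p^2 · (1−p)^1
= 2 · 0.3136 · 0.44 = 0.275968

0.2760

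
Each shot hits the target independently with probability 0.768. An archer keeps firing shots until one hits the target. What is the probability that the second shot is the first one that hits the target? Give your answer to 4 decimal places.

0.1782

Geometric (trials to first success), p = 0.768.
P(Y = 2) = (1−p)^1 · p = 0.232 · 0.768 = 0.178176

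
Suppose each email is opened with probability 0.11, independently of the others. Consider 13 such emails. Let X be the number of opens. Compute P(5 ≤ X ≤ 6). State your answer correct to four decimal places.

0.0095

X ~ Binomial(13, 0.11); P(5 ≤ X ≤ 6) = Σ C(13,k) p^k (1−p)^(13−k) over k:
  k=5: C(13,5)·0.11^5·0.89^8 = 0.008159
  k=6: C(13,6)·0.11^6·0.89^7 = 0.001345
Total = 0.009504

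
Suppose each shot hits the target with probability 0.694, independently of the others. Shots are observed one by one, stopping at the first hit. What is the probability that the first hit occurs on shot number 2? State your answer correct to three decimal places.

Geometric (trials to first success), p = 0.694.
P(Y = 2) = (1−p)^1 · p = 0.306 · 0.694 = 0.21236

0.212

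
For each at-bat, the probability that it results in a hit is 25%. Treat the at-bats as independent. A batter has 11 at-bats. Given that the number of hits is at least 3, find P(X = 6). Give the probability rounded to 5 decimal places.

0.04913

X ~ Binomial(11, 0.25). Want P(X=6 | X≥3) = P(X=6) / P(X≥3).
P(X=6) = C(11,6)·0.25^6·0.75^5 = 0.0267663
P(X≥3) = 1 − 0.0422351 − 0.1548622 − 0.2581036 = 0.5447991
Ratio = 0.0267663 / 0.5447991 = 0.0491306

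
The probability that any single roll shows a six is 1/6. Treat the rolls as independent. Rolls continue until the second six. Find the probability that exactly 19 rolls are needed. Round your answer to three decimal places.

0.023

Y = trial on which the second success occurs; negative binomial, r=2, p=0.166667.
P(Y=19) = C(18,1) · p^2 · (1−p)^17
= 18 · 0.027778 · 0.045073 = 0.02254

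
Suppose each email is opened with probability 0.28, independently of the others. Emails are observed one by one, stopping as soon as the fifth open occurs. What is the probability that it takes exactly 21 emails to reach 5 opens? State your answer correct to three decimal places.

Y = trial on which the fifth success occurs; negative binomial, r=5, p=0.28.
P(Y=21) = C(20,4) · p^5 · (1−p)^16
= 4845 · 0.001721 · 0.0052158 = 0.04349

0.043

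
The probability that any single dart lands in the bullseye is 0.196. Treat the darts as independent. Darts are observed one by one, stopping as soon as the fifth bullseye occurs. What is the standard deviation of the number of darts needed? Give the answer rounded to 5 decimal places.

Y = total darts until the fifth success; negative binomial with r=5, p=0.196.
SD(Y) = √[r(1−p)/p²] = √(104.6438984) = 10.2295600

10.22956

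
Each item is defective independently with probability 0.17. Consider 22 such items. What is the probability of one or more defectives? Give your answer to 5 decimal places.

P(at least one) = 1 − P(none) = 1 − (1 − 0.17)^22
= 1 − 0.0165851 = 0.9834149

0.98341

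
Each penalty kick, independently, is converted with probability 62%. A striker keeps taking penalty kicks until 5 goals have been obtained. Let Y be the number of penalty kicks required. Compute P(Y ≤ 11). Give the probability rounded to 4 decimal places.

Finishing within 11 penalty kicks ⇔ at least 5 successes in the first 11. With X ~ Binomial(11, 0.62), P(Y ≤ 11) = 1 − P(X ≤ 4).
  k=0: C(11,0)·0.62^0·0.38^11 = 0.000024
  k=1: C(11,1)·0.62^1·0.38^10 = 0.000428
  k=2: C(11,2)·0.62^2·0.38^9 = 0.003493
  k=3: C(11,3)·0.62^3·0.38^8 = 0.017097
  k=4: C(11,4)·0.62^4·0.38^7 = 0.055791
1 − 0.076834 = 0.923166

0.9232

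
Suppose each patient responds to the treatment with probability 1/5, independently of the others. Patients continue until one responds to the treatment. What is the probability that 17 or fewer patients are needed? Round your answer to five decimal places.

Y = number of patients to the first success; geometric, p = 0.20.
P(Y ≤ 17) = 1 − (1−p)^17 = 1 − 0.0225180 = 0.9774820

0.97748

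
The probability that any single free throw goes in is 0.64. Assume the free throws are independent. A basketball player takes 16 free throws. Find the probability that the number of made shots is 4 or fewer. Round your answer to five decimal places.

X ~ Binomial(16, 0.64); P(X ≤ 4) = Σ C(16,k) p^k (1−p)^(16−k) over k:
  k=0: C(16,0)·0.64^0·0.36^16 = 0.0000001
  k=1: C(16,1)·0.64^1·0.36^15 = 0.0000023
  k=2: C(16,2)·0.64^2·0.36^14 = 0.0000302
  k=3: C(16,3)·0.64^3·0.36^13 = 0.0002504
  k=4: C(16,4)·0.64^4·0.36^12 = 0.0014468
Total = 0.0017298

0.00173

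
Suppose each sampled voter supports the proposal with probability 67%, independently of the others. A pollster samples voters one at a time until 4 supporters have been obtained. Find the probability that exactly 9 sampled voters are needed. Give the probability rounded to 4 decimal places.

0.0442

Y = trial on which the fourth success occurs; negative binomial, r=4, p=0.67.
P(Y=9) = C(8,3) · p^4 · (1−p)^5
= 56 · 0.20151 · 0.0039135 = 0.044163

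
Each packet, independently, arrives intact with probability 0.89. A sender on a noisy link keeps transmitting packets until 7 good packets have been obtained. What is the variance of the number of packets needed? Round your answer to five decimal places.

0.97210

Y = total packets until the seventh success; negative binomial with r=7, p=0.89.
Var(Y) = r(1−p)/p² = 7·0.11 / 0.89² = 0.9720995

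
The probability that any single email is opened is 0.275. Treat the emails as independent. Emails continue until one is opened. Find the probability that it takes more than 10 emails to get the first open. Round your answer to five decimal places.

0.04012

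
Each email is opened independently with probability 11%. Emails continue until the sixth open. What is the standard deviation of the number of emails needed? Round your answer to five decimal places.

21.00767

Y = total emails until the sixth success; negative binomial with r=6, p=0.11.
SD(Y) = √[r(1−p)/p²] = √(441.3223140) = 21.0076727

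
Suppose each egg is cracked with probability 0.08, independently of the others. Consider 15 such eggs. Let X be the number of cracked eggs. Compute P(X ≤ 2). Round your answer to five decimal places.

0.88703

X ~ Binomial(15, 0.08); P(X ≤ 2) = Σ C(15,k) p^k (1−p)^(15−k) over k:
  k=0: C(15,0)·0.08^0·0.92^15 = 0.2862974
  k=1: C(15,1)·0.08^1·0.92^14 = 0.3734314
  k=2: C(15,2)·0.08^2·0.92^13 = 0.2273061
Total = 0.8870349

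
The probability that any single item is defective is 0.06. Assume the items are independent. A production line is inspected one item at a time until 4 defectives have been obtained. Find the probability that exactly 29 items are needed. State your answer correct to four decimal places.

0.0090

Y = trial on which the fourth success occurs; negative binomial, r=4, p=0.06.
P(Y=29) = C(28,3) · p^4 · (1−p)^25
= 3276 · 1.296e-05 · 0.21291 = 0.009040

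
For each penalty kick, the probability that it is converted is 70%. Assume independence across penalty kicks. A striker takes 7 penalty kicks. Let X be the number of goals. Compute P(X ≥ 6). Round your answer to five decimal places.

0.32942

X ~ Binomial(7, 0.70); P(X ≥ 6) = Σ C(7,k) p^k (1−p)^(7−k) over k:
  k=6: C(7,6)·0.70^6·0.30^1 = 0.2470629
  k=7: C(7,7)·0.70^7·0.30^0 = 0.0823543
Total = 0.3294172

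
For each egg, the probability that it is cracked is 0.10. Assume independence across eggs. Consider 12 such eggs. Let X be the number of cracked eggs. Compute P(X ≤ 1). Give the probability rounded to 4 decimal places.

X ~ Binomial(12, 0.10); P(X ≤ 1) = Σ C(12,k) p^k (1−p)^(12−k) over k:
  k=0: C(12,0)·0.10^0·0.90^12 = 0.282430
  k=1: C(12,1)·0.10^1·0.90^11 = 0.376573
Total = 0.659002

0.6590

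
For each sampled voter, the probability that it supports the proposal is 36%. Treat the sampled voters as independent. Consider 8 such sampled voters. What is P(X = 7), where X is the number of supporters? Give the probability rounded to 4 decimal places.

0.0040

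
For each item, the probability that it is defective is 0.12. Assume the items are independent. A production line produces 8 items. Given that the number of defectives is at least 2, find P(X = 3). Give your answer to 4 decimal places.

0.2059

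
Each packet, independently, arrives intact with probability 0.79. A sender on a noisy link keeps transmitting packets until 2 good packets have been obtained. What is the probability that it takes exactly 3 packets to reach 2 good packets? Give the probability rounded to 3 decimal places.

0.262

Y = trial on which the second success occurs; negative binomial, r=2, p=0.79.
P(Y=3) = C(2,1) · p^2 · (1−p)^1
= 2 · 0.6241 · 0.21 = 0.26212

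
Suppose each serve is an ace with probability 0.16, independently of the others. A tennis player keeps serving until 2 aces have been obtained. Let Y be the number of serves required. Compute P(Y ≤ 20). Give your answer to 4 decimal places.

0.8529

Finishing within 20 serves ⇔ at least 2 successes in the first 20. With X ~ Binomial(20, 0.16), P(Y ≤ 20) = 1 − P(X ≤ 1).
  k=0: C(20,0)·0.16^0·0.84^20 = 0.030590
  k=1: C(20,1)·0.16^1·0.84^19 = 0.116535
1 − 0.147125 = 0.852875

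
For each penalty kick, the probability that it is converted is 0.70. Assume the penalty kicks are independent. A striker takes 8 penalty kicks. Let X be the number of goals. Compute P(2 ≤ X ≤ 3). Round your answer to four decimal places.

0.0567

X ~ Binomial(8, 0.70); P(2 ≤ X ≤ 3) = Σ C(8,k) p^k (1−p)^(8−k) over k:
  k=2: C(8,2)·0.70^2·0.30^6 = 0.010002
  k=3: C(8,3)·0.70^3·0.30^5 = 0.046675
Total = 0.056677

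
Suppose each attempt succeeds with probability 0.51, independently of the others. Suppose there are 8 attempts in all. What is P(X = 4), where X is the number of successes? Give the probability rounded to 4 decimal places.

0.2730

X ~ Binomial(n=8, p=0.51).
P(X=4) = C(8,4) · p^4 · (1−p)^4
= 70 · 0.067652 · 0.057648 = 0.273000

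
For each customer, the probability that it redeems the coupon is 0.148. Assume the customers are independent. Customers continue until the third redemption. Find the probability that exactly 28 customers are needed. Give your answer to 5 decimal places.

0.02075

Y = trial on which the third success occurs; negative binomial, r=3, p=0.148.
P(Y=28) = C(27,2) · p^3 · (1−p)^25
= 351 · 0.0032418 · 0.018239 = 0.0207531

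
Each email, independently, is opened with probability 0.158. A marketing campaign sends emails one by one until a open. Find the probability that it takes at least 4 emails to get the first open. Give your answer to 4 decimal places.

Y = number of emails to the first success; geometric, p = 0.158.
P(Y > 3) = P(first 3 all fail) = (1−p)^3 = 0.596948

0.5969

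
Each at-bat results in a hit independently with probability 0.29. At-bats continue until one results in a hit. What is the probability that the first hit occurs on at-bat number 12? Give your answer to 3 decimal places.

Geometric (trials to first success), p = 0.29.
P(Y = 12) = (1−p)^11 · p = 0.023112 · 0.29 = 0.00670

0.007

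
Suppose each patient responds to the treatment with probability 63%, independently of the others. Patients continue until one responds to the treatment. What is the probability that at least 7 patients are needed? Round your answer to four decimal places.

Y = number of patients to the first success; geometric, p = 0.63.
P(Y > 6) = P(first 6 all fail) = (1−p)^6 = 0.002566

0.0026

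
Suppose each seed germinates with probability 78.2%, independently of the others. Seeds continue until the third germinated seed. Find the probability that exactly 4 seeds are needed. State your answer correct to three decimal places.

Y = trial on which the third success occurs; negative binomial, r=3, p=0.782.
P(Y=4) = C(3,2) · p^3 · (1−p)^1
= 3 · 0.47821 · 0.218 = 0.31275

0.313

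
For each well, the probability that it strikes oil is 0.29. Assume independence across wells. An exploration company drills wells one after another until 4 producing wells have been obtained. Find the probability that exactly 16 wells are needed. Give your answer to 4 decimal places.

0.0528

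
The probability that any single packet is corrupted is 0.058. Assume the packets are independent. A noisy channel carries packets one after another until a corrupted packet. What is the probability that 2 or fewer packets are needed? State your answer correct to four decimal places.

Y = number of packets to the first success; geometric, p = 0.058.
P(Y ≤ 2) = 1 − (1−p)^2 = 1 − 0.887364 = 0.112636

0.1126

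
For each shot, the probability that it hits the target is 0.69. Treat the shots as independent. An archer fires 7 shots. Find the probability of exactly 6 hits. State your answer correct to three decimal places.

0.234

X ~ Binomial(n=7, p=0.69).
P(X=6) = C(7,6) · p^6 · (1−p)^1
= 7 · 0.10792 · 0.31 = 0.23418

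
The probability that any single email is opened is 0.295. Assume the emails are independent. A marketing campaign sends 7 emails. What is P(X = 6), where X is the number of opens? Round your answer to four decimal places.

X ~ Binomial(n=7, p=0.295).
P(X=6) = C(7,6) · p^6 · (1−p)^1
= 7 · 0.00065907 · 0.705 = 0.003253

0.0033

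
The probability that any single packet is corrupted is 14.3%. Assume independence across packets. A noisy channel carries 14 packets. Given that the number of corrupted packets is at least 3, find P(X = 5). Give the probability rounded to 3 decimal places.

X ~ Binomial(14, 0.143). Want P(X=5 | X≥3) = P(X=5) / P(X≥3).
P(X=5) = C(14,5)·0.143^5·0.857^9 = 0.02985
P(X≥3) = 1 − 0.11527 − 0.26929 − 0.29207 = 0.32337
Ratio = 0.02985 / 0.32337 = 0.09231

0.092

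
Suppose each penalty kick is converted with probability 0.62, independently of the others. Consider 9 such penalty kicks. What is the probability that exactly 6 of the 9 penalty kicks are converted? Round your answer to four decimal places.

X ~ Binomial(n=9, p=0.62).
P(X=6) = C(9,6) · p^6 · (1−p)^3
= 84 · 0.0568 · 0.054872 = 0.261806

0.2618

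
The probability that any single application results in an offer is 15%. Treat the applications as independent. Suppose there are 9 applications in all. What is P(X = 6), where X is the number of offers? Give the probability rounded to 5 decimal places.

0.00059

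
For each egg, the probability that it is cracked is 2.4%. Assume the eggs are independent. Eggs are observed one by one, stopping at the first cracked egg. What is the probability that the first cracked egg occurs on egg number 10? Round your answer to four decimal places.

Geometric (trials to first success), p = 0.024.
P(Y = 10) = (1−p)^9 · p = 0.80362 · 0.024 = 0.019287

0.0193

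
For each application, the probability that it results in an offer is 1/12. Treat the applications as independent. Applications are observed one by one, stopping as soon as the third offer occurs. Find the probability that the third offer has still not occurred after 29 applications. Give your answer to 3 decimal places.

0.561

Needing more than 29 applications ⇔ fewer than 3 successes in the first 29. With X ~ Binomial(29, 0.083333), P(Y > 29) = P(X ≤ 2).
  k=0: C(29,0)·0.083333^0·0.916667^29 = 0.08019
  k=1: C(29,1)·0.083333^1·0.916667^28 = 0.21142
  k=2: C(29,2)·0.083333^2·0.916667^27 = 0.26907
P(X ≤ 2) = 0.56068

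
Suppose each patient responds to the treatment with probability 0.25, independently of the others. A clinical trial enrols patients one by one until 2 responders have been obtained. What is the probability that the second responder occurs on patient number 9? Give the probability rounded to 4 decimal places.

Y = trial on which the second success occurs; negative binomial, r=2, p=0.25.
P(Y=9) = C(8,1) · p^2 · (1−p)^7
= 8 · 0.0625 · 0.13348 = 0.066742

0.0667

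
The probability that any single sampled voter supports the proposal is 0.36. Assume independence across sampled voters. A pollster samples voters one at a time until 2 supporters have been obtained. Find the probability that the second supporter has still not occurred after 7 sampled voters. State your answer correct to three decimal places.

Needing more than 7 sampled voters ⇔ fewer than 2 successes in the first 7. With X ~ Binomial(7, 0.36), P(Y > 7) = P(X ≤ 1).
  k=0: C(7,0)·0.36^0·0.64^7 = 0.04398
  k=1: C(7,1)·0.36^1·0.64^6 = 0.17317
P(X ≤ 1) = 0.21715

0.217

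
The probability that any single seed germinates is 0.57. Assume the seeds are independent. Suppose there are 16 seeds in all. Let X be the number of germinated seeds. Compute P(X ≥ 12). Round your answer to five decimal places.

0.11314

X ~ Binomial(16, 0.57); P(X ≥ 12) = Σ C(16,k) p^k (1−p)^(16−k) over k:
  k=12: C(16,12)·0.57^12·0.43^4 = 0.0731886
  k=13: C(16,13)·0.57^13·0.43^3 = 0.0298515
  k=14: C(16,14)·0.57^14·0.43^2 = 0.0084794
  k=15: C(16,15)·0.57^15·0.43^1 = 0.0014987
  k=16: C(16,16)·0.57^16·0.43^0 = 0.0001242
Total = 0.1131424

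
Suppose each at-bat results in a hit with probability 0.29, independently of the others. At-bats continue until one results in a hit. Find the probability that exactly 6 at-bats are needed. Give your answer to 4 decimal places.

Geometric (trials to first success), p = 0.29.
P(Y = 6) = (1−p)^5 · p = 0.18042 · 0.29 = 0.052323

0.0523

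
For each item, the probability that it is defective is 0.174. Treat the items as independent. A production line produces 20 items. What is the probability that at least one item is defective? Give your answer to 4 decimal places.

0.9781

P(at least one) = 1 − P(none) = 1 − (1 − 0.174)^20
= 1 − 0.021858 = 0.978142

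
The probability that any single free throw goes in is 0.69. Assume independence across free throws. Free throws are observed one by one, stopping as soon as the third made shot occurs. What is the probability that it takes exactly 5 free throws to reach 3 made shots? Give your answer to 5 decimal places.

Y = trial on which the third success occurs; negative binomial, r=3, p=0.69.
P(Y=5) = C(4,2) · p^3 · (1−p)^2
= 6 · 0.32851 · 0.0961 = 0.1894183

0.18942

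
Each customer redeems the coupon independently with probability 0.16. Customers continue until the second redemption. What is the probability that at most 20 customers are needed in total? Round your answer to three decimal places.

Finishing within 20 customers ⇔ at least 2 successes in the first 20. With X ~ Binomial(20, 0.16), P(Y ≤ 20) = 1 − P(X ≤ 1).
  k=0: C(20,0)·0.16^0·0.84^20 = 0.03059
  k=1: C(20,1)·0.16^1·0.84^19 = 0.11654
1 − 0.14713 = 0.85287

0.853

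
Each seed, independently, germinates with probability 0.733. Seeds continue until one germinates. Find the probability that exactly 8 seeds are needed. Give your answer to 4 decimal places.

Geometric (trials to first success), p = 0.733.
P(Y = 8) = (1−p)^7 · p = 9.6734e-05 · 0.733 = 0.000071

0.0001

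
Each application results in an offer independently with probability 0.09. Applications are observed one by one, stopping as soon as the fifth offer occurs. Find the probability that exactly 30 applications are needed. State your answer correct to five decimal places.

0.01327

Y = trial on which the fifth success occurs; negative binomial, r=5, p=0.09.
P(Y=30) = C(29,4) · p^5 · (1−p)^25
= 23751 · 5.9049e-06 · 0.094631 = 0.0132718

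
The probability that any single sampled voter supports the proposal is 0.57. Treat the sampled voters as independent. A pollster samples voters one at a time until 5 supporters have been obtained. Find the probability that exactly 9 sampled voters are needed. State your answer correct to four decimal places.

0.1440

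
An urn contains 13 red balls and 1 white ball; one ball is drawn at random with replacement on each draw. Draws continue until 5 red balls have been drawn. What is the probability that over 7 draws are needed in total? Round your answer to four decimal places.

Needing more than 7 draws ⇔ fewer than 5 successes in the first 7. With X ~ Binomial(7, 0.928571), P(Y > 7) = P(X ≤ 4).
  k=0: C(7,0)·0.928571^0·0.071429^7 = 0.000000
  k=1: C(7,1)·0.928571^1·0.071429^6 = 0.000001
  k=2: C(7,2)·0.928571^2·0.071429^5 = 0.000034
  k=3: C(7,3)·0.928571^3·0.071429^4 = 0.000729
  k=4: C(7,4)·0.928571^4·0.071429^3 = 0.009483
P(X ≤ 4) = 0.010247

0.0102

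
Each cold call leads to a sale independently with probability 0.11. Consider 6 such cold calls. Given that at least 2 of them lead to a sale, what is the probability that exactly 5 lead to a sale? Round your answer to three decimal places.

0.001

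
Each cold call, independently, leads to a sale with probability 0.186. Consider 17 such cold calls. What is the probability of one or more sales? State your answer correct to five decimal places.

P(at least one) = 1 − P(none) = 1 − (1 − 0.186)^17
= 1 − 0.0302423 = 0.9697577

0.96976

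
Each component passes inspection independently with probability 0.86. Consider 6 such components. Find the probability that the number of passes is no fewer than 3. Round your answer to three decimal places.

0.995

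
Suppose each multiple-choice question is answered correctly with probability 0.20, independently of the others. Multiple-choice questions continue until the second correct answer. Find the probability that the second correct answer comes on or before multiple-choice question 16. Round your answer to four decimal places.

Finishing within 16 multiple-choice questions ⇔ at least 2 successes in the first 16. With X ~ Binomial(16, 0.20), P(Y ≤ 16) = 1 − P(X ≤ 1).
  k=0: C(16,0)·0.20^0·0.80^16 = 0.028147
  k=1: C(16,1)·0.20^1·0.80^15 = 0.112590
1 − 0.140737 = 0.859263

0.8593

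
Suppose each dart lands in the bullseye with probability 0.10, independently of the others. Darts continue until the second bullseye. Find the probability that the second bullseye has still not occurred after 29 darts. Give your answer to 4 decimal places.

Needing more than 29 darts ⇔ fewer than 2 successes in the first 29. With X ~ Binomial(29, 0.10), P(Y > 29) = P(X ≤ 1).
  k=0: C(29,0)·0.10^0·0.90^29 = 0.047101
  k=1: C(29,1)·0.10^1·0.90^28 = 0.151771
P(X ≤ 1) = 0.198872

0.1989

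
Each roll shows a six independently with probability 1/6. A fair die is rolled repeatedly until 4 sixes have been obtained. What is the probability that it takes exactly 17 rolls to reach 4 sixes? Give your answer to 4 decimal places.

Y = trial on which the fourth success occurs; negative binomial, r=4, p=0.166667.
P(Y=17) = C(16,3) · p^4 · (1−p)^13
= 560 · 0.0007716 · 0.093464 = 0.040386

0.0404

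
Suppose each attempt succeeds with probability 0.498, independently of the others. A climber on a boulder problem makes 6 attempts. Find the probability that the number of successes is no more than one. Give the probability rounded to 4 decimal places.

X ~ Binomial(6, 0.498); P(X ≤ 1) = Σ C(6,k) p^k (1−p)^(6−k) over k:
  k=0: C(6,0)·0.498^0·0.502^6 = 0.016004
  k=1: C(6,1)·0.498^1·0.502^5 = 0.095257
Total = 0.111261

0.1113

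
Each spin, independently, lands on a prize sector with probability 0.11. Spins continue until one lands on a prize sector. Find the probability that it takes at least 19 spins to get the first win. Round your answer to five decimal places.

0.12275

Y = number of spins to the first success; geometric, p = 0.11.
P(Y > 18) = P(first 18 all fail) = (1−p)^18 = 0.1227496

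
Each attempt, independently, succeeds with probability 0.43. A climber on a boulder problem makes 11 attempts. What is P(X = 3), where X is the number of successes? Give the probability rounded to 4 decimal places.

0.1462

X ~ Binomial(n=11, p=0.43).
P(X=3) = C(11,3) · p^3 · (1−p)^8
= 165 · 0.079507 · 0.011143 = 0.146180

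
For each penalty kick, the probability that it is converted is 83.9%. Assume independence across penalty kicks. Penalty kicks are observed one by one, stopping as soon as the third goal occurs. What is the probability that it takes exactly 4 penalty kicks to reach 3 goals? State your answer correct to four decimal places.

Y = trial on which the third success occurs; negative binomial, r=3, p=0.839.
P(Y=4) = C(3,2) · p^3 · (1−p)^1
= 3 · 0.59059 · 0.161 = 0.285255

0.2853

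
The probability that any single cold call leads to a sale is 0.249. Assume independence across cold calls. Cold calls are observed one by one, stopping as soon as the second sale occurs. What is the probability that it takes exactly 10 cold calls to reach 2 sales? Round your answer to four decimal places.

Y = trial on which the second success occurs; negative binomial, r=2, p=0.249.
P(Y=10) = C(9,1) · p^2 · (1−p)^8
= 9 · 0.062001 · 0.10119 = 0.056463

0.0565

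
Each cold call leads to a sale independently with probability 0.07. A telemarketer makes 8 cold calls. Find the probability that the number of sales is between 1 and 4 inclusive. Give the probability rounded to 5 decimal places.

0.44034

X ~ Binomial(8, 0.07); P(1 ≤ X ≤ 4) = Σ C(8,k) p^k (1−p)^(8−k) over k:
  k=1: C(8,1)·0.07^1·0.93^7 = 0.3369525
  k=2: C(8,2)·0.07^2·0.93^6 = 0.0887671
  k=3: C(8,3)·0.07^3·0.93^5 = 0.0133628
  k=4: C(8,4)·0.07^4·0.93^4 = 0.0012573
Total = 0.4403396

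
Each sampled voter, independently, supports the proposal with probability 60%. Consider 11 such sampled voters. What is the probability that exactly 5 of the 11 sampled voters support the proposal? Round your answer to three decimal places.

0.147

X ~ Binomial(n=11, p=0.60).
P(X=5) = C(11,5) · p^5 · (1−p)^6
= 462 · 0.07776 · 0.004096 = 0.14715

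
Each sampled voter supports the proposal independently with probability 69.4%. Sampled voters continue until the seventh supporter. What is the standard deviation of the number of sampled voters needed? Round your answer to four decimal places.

2.1089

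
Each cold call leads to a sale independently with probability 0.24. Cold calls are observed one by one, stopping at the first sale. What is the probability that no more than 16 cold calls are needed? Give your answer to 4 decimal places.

0.9876

Y = number of cold calls to the first success; geometric, p = 0.24.
P(Y ≤ 16) = 1 − (1−p)^16 = 1 − 0.012388 = 0.987612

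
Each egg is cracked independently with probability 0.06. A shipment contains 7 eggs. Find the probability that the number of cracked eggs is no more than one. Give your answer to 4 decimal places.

X ~ Binomial(7, 0.06); P(X ≤ 1) = Σ C(7,k) p^k (1−p)^(7−k) over k:
  k=0: C(7,0)·0.06^0·0.94^7 = 0.648478
  k=1: C(7,1)·0.06^1·0.94^6 = 0.289745
Total = 0.938223

0.9382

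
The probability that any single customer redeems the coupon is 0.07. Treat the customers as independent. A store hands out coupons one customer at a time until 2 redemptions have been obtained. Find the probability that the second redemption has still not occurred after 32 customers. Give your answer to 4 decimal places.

0.3342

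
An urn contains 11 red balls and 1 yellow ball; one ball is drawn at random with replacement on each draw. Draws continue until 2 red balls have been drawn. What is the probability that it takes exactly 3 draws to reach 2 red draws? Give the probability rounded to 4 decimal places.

Y = trial on which the second success occurs; negative binomial, r=2, p=0.916667.
P(Y=3) = C(2,1) · p^2 · (1−p)^1
= 2 · 0.84028 · 0.083333 = 0.140046

0.1400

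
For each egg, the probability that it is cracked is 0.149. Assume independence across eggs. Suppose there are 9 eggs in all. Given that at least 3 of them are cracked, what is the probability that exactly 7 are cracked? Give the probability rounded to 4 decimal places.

0.0003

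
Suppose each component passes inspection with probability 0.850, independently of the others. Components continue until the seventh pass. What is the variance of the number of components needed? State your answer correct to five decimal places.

Y = total components until the seventh success; negative binomial with r=7, p=0.85.
Var(Y) = r(1−p)/p² = 7·0.15 / 0.85² = 1.4532872

1.45329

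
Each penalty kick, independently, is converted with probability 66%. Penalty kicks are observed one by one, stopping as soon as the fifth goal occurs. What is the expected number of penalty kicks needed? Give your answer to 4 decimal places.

7.5758

Y = total penalty kicks until the fifth success; negative binomial with r=5, p=0.66.
E[Y] = r / p = 5 / 0.66 = 7.575758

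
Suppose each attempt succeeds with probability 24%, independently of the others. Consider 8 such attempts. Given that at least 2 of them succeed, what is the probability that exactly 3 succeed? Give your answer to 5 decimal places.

0.32310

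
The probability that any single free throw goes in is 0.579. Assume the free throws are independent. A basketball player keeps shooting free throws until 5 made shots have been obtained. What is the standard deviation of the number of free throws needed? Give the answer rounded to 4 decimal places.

2.5058

Y = total free throws until the fifth success; negative binomial with r=5, p=0.579.
SD(Y) = √[r(1−p)/p²] = √(6.279065) = 2.505806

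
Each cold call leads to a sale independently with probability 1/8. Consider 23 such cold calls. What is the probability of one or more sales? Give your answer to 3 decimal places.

0.954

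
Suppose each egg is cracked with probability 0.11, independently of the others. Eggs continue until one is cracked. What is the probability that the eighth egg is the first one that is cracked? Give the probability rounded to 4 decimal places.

Geometric (trials to first success), p = 0.11.
P(Y = 8) = (1−p)^7 · p = 0.44231 · 0.11 = 0.048654

0.0487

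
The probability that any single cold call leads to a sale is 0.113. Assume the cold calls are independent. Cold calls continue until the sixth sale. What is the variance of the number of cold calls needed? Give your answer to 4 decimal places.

416.7907

Y = total cold calls until the sixth success; negative binomial with r=6, p=0.113.
Var(Y) = r(1−p)/p² = 6·0.887 / 0.113² = 416.790665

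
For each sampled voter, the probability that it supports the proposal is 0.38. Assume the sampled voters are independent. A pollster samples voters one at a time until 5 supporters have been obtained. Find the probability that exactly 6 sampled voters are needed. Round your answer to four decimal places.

0.0246

Y = trial on which the fifth success occurs; negative binomial, r=5, p=0.38.
P(Y=6) = C(5,4) · p^5 · (1−p)^1
= 5 · 0.0079235 · 0.62 = 0.024563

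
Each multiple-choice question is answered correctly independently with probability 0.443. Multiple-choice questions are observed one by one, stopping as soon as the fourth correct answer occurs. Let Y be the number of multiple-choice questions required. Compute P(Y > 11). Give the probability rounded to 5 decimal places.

Needing more than 11 multiple-choice questions ⇔ fewer than 4 successes in the first 11. With X ~ Binomial(11, 0.443), P(Y > 11) = P(X ≤ 3).
  k=0: C(11,0)·0.443^0·0.557^11 = 0.0016011
  k=1: C(11,1)·0.443^1·0.557^10 = 0.0140071
  k=2: C(11,2)·0.443^2·0.557^9 = 0.0557015
  k=3: C(11,3)·0.443^3·0.557^8 = 0.1329036
P(X ≤ 3) = 0.2042132

0.20421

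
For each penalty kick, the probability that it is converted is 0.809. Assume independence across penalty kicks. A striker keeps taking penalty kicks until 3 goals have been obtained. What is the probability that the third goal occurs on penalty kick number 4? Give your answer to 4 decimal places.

Y = trial on which the third success occurs; negative binomial, r=3, p=0.809.
P(Y=4) = C(3,2) · p^3 · (1−p)^1
= 3 · 0.52948 · 0.191 = 0.303389

0.3034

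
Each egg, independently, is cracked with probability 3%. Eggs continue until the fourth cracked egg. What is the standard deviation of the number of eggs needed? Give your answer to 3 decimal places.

65.659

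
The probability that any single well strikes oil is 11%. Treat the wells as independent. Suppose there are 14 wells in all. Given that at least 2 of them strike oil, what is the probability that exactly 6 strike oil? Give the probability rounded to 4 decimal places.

0.0045

X ~ Binomial(14, 0.11). Want P(X=6 | X≥2) = P(X=6) / P(X≥2).
P(X=6) = C(14,6)·0.11^6·0.89^8 = 0.002094
P(X≥2) = 1 − 0.195641 − 0.338525 = 0.465834
Ratio = 0.002094 / 0.465834 = 0.004496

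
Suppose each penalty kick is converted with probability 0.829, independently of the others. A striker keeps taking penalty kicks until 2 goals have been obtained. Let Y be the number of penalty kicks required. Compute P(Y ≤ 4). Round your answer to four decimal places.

Finishing within 4 penalty kicks ⇔ at least 2 successes in the first 4. With X ~ Binomial(4, 0.829), P(Y ≤ 4) = 1 − P(X ≤ 1).
  k=0: C(4,0)·0.829^0·0.171^4 = 0.000855
  k=1: C(4,1)·0.829^1·0.171^3 = 0.016581
1 − 0.017436 = 0.982564

0.9826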